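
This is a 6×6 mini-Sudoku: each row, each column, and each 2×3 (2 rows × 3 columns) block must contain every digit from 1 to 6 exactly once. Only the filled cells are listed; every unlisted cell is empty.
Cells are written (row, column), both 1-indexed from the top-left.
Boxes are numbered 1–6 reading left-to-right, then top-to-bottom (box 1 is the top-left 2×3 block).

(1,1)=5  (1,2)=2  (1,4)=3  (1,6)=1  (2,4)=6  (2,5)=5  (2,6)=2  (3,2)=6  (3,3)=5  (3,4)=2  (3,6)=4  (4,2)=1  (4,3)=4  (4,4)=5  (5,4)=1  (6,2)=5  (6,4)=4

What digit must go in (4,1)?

Cell (4,1) itself could take any of {2, 3} by direct elimination.
Consider where 2 can go in row 4.
(4,5) is out (box 4 already has a 2).
(4,6) is out (column 6 already has a 2).
So the only cell in row 4 that can hold 2 is (4,1).
Therefore (4,1) = 2.

2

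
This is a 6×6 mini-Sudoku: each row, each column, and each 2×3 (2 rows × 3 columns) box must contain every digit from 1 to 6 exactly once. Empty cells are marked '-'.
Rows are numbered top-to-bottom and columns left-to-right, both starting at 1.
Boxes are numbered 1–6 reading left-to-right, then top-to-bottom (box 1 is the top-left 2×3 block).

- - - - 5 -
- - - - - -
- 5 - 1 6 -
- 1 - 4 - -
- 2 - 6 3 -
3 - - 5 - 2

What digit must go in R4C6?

Cell R4C6 itself could take any of {3, 5} by direct elimination.
Consider where 5 can go in column 6.
R1C6 is out (row 1 already has a 5).
R2C6 is out (box 2 already has a 5).
R3C6 is out (row 3 already has a 5).
R5C6 is out (box 6 already has a 5).
So the only cell in column 6 that can hold 5 is R4C6.
Therefore R4C6 = 5.

5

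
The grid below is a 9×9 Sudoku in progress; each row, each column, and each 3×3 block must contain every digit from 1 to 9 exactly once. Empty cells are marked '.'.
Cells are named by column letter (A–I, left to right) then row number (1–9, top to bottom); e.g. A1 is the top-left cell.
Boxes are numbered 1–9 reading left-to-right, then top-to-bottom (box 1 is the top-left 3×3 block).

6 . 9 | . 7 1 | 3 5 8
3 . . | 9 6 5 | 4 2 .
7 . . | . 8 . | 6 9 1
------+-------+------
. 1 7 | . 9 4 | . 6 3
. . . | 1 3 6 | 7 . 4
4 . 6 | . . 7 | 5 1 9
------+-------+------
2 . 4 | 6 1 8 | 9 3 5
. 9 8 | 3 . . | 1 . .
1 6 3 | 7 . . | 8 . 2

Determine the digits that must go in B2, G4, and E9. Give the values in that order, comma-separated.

For B2:
  Row 2 already contains {2, 3, 4, 5, 6, 9}.
  Column B already contains {1, 6, 9}.
  Its 3×3 block (box 1) already contains {3, 6, 7, 9}.
  The only value from 1–9 not eliminated is 8, so B2 = 8.
For G4:
  Row 4 already contains {1, 3, 4, 6, 7, 9}.
  Column G already contains {1, 3, 4, 5, 6, 7, 8, 9}.
  Its 3×3 block (box 6) already contains {1, 3, 4, 5, 6, 7, 9}.
  The only value from 1–9 not eliminated is 2, so G4 = 2.
For E9:
  Consider where 5 can go in row 9.
  F9 is out (column F already has a 5).
  H9 is out (column H already has a 5).
  So the only cell in row 9 that can hold 5 is E9.
  So E9 = 5.

8,2,5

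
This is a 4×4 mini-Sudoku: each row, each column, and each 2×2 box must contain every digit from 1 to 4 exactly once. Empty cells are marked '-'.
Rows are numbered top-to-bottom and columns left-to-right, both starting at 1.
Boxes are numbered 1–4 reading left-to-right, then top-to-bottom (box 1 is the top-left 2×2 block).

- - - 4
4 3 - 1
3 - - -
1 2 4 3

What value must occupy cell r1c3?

Cell r1c3 itself could take any of {2, 3} by direct elimination.
Consider where 3 can go in box 2.
r2c3 is out (row 2 already has a 3).
So the only cell in box 2 that can hold 3 is r1c3.
Therefore r1c3 = 3.

3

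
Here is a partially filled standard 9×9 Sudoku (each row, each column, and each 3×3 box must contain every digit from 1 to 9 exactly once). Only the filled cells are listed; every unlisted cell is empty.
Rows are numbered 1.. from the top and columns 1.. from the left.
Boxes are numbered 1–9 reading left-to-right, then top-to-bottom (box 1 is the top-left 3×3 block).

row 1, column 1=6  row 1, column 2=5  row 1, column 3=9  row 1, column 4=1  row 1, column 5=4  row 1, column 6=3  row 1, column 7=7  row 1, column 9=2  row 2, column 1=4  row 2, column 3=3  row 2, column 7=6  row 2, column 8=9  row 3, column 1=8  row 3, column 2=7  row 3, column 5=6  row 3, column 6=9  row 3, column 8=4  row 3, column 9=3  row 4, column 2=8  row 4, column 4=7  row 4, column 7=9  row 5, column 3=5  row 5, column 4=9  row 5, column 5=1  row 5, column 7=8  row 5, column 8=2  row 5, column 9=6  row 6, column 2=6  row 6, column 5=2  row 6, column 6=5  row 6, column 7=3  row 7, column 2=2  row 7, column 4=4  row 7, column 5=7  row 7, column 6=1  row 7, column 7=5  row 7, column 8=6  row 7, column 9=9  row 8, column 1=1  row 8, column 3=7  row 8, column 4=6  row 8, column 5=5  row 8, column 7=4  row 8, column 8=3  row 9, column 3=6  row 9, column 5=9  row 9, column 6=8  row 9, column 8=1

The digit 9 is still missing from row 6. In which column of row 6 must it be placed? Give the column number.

1

Consider where 9 can go in row 6.
row 6, column 3 is out (column 3 already has a 9).
row 6, column 4 is out (column 4 already has a 9).
row 6, column 8 is out (column 8 already has a 9).
row 6, column 9 is out (column 9 already has a 9).
So the only cell in row 6 that can hold 9 is row 6, column 1.
That is column 1.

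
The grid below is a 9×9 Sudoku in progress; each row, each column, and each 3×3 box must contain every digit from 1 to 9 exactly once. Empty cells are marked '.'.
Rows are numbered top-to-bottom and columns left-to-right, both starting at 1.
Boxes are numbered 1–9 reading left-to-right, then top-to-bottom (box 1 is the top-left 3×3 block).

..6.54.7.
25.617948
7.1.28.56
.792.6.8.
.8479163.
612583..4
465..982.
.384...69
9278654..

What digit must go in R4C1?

3

Cell R4C1 itself could take any of {3, 5} by direct elimination.
Consider where 3 can go in box 4.
R5C1 is out (row 5 already has a 3).
So the only cell in box 4 that can hold 3 is R4C1.
Therefore R4C1 = 3.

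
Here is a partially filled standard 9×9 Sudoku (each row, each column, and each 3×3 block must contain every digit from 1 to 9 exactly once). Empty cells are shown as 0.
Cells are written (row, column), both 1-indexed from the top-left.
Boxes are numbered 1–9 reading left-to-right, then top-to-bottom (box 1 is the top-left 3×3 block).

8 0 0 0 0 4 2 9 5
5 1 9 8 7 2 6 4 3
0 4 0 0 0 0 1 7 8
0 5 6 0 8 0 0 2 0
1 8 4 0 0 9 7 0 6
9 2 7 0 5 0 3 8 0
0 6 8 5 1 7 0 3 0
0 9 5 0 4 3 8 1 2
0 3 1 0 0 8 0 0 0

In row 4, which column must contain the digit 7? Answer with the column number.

4

Consider where 7 can go in row 4.
(4,1) is out (box 4 already has a 7).
(4,6) is out (column 6 already has a 7).
(4,7) is out (column 7 already has a 7).
(4,9) is out (box 6 already has a 7).
So the only cell in row 4 that can hold 7 is (4,4).
That is column 4.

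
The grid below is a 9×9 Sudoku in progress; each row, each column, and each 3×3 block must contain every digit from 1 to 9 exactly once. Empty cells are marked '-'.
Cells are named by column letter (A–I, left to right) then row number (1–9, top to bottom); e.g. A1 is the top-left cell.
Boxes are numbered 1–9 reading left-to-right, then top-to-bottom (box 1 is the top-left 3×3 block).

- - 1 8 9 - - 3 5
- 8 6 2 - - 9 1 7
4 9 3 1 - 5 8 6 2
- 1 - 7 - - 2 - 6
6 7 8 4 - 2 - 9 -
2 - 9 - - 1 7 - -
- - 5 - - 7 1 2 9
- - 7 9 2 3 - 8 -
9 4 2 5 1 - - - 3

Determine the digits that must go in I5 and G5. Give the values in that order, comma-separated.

For I5:
  Row 5 already contains {2, 4, 6, 7, 8, 9}.
  Column I already contains {2, 3, 5, 6, 7, 9}.
  Its 3×3 block (box 6) already contains {2, 6, 7, 9}.
  The only value from 1–9 not eliminated is 1, so I5 = 1.
For G5:
  Consider where 3 can go in box 6.
  H4 is out (column H already has a 3).
  I5 is out (column I already has a 3).
  H6 is out (column H already has a 3).
  I6 is out (column I already has a 3).
  So the only cell in box 6 that can hold 3 is G5.
  So G5 = 3.

1,3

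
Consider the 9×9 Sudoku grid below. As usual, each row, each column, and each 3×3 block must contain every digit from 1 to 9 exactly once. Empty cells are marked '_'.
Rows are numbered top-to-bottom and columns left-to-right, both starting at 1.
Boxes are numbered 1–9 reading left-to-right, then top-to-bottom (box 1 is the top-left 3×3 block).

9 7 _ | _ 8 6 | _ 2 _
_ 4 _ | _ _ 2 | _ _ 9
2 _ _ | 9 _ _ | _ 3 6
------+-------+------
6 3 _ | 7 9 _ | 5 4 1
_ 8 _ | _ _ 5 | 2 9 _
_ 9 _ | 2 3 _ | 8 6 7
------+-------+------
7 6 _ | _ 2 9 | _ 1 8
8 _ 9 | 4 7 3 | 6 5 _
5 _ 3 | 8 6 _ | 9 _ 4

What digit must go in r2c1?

Cell r2c1 itself could take any of {1, 3} by direct elimination.
Consider where 3 can go in box 1.
r1c3 is out (column 3 already has a 3).
r2c3 is out (column 3 already has a 3).
r3c2 is out (row 3 already has a 3).
r3c3 is out (row 3 already has a 3).
So the only cell in box 1 that can hold 3 is r2c1.
Therefore r2c1 = 3.

3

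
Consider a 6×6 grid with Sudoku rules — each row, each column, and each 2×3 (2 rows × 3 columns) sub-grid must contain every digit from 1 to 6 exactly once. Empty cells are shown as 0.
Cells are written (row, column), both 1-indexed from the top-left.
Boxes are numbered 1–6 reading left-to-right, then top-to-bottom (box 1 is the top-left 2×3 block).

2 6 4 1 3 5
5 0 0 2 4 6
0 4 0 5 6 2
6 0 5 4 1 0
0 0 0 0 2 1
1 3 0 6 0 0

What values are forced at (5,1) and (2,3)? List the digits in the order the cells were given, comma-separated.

For (5,1):
  Row 5 already contains {1, 2}.
  Column 1 already contains {1, 2, 5, 6}.
  Its 2×3 block (box 5) already contains {1, 3}.
  The only value from 1–6 not eliminated is 4, so (5,1) = 4.
For (2,3):
  Consider where 3 can go in box 1.
  (2,2) is out (column 2 already has a 3).
  So the only cell in box 1 that can hold 3 is (2,3).
  So (2,3) = 3.

4,3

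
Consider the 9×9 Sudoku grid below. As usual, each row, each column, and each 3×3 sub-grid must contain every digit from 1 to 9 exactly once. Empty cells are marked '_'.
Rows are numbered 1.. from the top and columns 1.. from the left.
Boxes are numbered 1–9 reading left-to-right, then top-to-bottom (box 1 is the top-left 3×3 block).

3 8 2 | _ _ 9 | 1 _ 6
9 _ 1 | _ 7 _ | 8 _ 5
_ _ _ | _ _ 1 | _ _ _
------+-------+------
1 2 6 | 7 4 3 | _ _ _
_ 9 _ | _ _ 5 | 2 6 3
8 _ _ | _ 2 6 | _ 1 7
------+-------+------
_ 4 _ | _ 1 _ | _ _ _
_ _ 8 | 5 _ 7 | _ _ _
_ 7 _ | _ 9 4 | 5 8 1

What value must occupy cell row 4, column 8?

5

Cell row 4, column 8 itself could take any of {5, 9} by direct elimination.
Consider where 5 can go in row 4.
row 4, column 7 is out (column 7 already has a 5).
row 4, column 9 is out (column 9 already has a 5).
So the only cell in row 4 that can hold 5 is row 4, column 8.
Therefore row 4, column 8 = 5.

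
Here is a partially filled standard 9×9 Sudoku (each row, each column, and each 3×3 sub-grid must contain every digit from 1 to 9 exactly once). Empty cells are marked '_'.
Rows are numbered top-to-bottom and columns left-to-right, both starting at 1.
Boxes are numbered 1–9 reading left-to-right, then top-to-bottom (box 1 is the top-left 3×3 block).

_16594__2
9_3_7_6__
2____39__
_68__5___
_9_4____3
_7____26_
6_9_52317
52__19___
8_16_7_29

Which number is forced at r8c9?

Cell r8c9 itself could take any of {4, 6, 8} by direct elimination.
Consider where 6 can go in row 8.
r8c3 is out (column 3 already has a 6).
r8c4 is out (column 4 already has a 6).
r8c7 is out (column 7 already has a 6).
r8c8 is out (column 8 already has a 6).
So the only cell in row 8 that can hold 6 is r8c9.
Therefore r8c9 = 6.

6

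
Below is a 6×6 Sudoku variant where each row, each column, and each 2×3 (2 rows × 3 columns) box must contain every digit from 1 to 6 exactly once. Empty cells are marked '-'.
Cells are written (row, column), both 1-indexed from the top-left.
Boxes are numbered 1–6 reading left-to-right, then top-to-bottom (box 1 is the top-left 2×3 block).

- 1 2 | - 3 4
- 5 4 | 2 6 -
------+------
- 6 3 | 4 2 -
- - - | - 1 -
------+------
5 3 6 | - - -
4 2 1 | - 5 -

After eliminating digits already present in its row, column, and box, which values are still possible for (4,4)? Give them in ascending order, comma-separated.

Row 4 already contains {1}.
Column 4 already contains {2, 4}.
Its 2×3 block (box 4) already contains {1, 2, 4}.
Removing those from 1–6 leaves {3, 5, 6} as the candidates for (4,4).

3,5,6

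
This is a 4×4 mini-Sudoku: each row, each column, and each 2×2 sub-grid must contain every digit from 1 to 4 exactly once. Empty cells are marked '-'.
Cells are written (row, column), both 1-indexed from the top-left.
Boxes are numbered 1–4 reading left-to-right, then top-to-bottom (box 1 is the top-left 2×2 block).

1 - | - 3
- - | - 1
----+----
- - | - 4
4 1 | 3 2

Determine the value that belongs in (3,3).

1

Row 3 already contains {4}.
Column 3 already contains {3}.
Its 2×2 block (box 4) already contains {2, 3, 4}.
The only value from 1–4 not eliminated is 1, so (3,3) = 1.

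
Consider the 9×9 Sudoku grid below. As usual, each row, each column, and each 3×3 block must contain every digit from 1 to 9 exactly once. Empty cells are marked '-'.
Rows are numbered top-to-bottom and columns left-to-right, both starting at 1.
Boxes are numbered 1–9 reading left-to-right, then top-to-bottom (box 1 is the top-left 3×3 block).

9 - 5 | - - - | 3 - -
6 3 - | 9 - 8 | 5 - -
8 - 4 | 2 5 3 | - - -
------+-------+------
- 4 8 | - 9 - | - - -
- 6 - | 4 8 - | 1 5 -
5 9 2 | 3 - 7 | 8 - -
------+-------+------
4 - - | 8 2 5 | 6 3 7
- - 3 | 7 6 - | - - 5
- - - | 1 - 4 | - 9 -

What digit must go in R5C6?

Row 5 already contains {1, 4, 5, 6, 8}.
Column 6 already contains {3, 4, 5, 7, 8}.
Its 3×3 block (box 5) already contains {3, 4, 7, 8, 9}.
The only value from 1–9 not eliminated is 2, so R5C6 = 2.

2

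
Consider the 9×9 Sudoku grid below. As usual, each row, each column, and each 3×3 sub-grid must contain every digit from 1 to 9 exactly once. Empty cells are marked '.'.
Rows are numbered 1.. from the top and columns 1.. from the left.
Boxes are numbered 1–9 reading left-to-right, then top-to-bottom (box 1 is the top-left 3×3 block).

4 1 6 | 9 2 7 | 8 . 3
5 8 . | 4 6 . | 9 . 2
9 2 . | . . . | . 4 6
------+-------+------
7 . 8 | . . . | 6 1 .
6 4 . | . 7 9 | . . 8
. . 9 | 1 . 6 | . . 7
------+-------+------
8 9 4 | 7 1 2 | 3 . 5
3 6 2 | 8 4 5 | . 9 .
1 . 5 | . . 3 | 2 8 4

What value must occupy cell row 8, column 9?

Row 8 already contains {2, 3, 4, 5, 6, 8, 9}.
Column 9 already contains {2, 3, 4, 5, 6, 7, 8}.
Its 3×3 block (box 9) already contains {2, 3, 4, 5, 8, 9}.
The only value from 1–9 not eliminated is 1, so row 8, column 9 = 1.

1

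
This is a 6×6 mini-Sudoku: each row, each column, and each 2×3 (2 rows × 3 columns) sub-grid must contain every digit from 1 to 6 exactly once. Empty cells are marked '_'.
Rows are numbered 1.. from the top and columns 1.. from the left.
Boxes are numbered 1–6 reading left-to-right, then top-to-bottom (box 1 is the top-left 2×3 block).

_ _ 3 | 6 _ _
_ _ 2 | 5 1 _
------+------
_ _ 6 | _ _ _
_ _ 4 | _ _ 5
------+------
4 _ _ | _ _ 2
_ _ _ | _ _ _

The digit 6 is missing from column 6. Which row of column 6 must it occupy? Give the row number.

6

Consider where 6 can go in column 6.
row 1, column 6 is out (row 1 already has a 6).
row 2, column 6 is out (box 2 already has a 6).
row 3, column 6 is out (row 3 already has a 6).
So the only cell in column 6 that can hold 6 is row 6, column 6.
That is row 6.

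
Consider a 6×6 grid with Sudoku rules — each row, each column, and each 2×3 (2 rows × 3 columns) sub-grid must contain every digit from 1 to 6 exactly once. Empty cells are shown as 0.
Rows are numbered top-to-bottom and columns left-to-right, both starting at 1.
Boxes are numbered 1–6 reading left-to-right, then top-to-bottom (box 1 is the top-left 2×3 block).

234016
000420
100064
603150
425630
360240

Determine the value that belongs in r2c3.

6

Cell r2c3 itself could take any of {1, 6} by direct elimination.
Consider where 6 can go in column 3.
r3c3 is out (row 3 already has a 6).
r6c3 is out (row 6 already has a 6).
So the only cell in column 3 that can hold 6 is r2c3.
Therefore r2c3 = 6.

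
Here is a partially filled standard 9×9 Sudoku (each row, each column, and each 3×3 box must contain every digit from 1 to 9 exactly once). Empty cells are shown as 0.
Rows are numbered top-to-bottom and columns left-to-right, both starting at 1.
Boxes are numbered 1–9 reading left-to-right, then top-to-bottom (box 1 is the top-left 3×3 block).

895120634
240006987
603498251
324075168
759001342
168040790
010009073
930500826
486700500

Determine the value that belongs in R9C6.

2

Cell R9C6 itself could take any of {2, 3} by direct elimination.
Consider where 2 can go in row 9.
R9C5 is out (column 5 already has a 2).
R9C8 is out (column 8 already has a 2).
R9C9 is out (column 9 already has a 2).
So the only cell in row 9 that can hold 2 is R9C6.
Therefore R9C6 = 2.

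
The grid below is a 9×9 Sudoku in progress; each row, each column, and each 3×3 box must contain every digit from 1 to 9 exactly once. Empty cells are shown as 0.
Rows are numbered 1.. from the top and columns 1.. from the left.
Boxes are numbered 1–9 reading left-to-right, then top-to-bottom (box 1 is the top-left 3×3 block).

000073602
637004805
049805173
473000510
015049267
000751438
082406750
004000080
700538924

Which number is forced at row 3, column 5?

Cell row 3, column 5 itself could take any of {2, 6} by direct elimination.
Consider where 6 can go in box 2.
row 1, column 4 is out (row 1 already has a 6).
row 2, column 4 is out (row 2 already has a 6).
row 2, column 5 is out (row 2 already has a 6).
So the only cell in box 2 that can hold 6 is row 3, column 5.
Therefore row 3, column 5 = 6.

6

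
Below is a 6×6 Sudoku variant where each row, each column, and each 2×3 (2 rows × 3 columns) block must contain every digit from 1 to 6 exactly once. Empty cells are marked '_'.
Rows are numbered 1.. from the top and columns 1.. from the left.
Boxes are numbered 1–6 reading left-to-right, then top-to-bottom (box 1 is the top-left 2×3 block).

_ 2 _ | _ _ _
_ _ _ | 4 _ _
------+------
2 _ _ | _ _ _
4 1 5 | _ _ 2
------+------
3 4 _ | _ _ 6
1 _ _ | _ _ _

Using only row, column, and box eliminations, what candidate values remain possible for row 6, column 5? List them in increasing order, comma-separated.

Row 6 already contains {1}.
Column 5 already contains {}.
Its 2×3 block (box 6) already contains {6}.
Removing those from 1–6 leaves {2, 3, 4, 5} as the candidates for row 6, column 5.

2,3,4,5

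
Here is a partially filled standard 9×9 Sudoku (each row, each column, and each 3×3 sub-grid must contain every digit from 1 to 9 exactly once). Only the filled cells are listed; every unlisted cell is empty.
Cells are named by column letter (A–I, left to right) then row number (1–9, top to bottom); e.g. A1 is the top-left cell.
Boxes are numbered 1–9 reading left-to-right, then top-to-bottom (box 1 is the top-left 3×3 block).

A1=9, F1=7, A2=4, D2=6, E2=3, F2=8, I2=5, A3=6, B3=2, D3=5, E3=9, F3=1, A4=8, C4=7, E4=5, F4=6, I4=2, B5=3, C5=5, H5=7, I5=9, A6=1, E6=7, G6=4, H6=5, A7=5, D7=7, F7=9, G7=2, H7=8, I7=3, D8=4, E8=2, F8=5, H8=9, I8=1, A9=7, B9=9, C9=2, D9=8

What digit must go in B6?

Row 6 already contains {1, 4, 5, 7}.
Column B already contains {2, 3, 9}.
Its 3×3 block (box 4) already contains {1, 3, 5, 7, 8}.
The only value from 1–9 not eliminated is 6, so B6 = 6.

6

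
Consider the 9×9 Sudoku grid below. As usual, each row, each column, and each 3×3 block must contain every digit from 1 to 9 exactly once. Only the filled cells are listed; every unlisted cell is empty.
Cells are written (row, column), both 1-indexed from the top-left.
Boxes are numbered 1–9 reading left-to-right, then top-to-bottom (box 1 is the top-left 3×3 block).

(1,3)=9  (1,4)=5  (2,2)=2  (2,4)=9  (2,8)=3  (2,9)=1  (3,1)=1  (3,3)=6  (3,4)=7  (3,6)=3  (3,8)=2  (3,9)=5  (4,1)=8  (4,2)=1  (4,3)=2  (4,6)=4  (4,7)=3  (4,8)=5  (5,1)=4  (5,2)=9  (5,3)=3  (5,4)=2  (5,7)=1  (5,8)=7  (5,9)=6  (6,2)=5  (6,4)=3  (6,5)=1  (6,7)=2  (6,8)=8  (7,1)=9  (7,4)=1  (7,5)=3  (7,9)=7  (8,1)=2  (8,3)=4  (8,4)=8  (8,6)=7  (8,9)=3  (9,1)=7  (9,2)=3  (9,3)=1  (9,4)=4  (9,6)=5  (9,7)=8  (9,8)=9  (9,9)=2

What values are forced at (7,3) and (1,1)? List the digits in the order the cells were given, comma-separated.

For (7,3):
  Consider where 5 can go in box 7.
  (7,2) is out (column 2 already has a 5).
  (8,2) is out (column 2 already has a 5).
  So the only cell in box 7 that can hold 5 is (7,3).
  So (7,3) = 5.
For (1,1):
  Row 1 already contains {5, 9}.
  Column 1 already contains {1, 2, 4, 7, 8, 9}.
  Its 3×3 block (box 1) already contains {1, 2, 6, 9}.
  The only value from 1–9 not eliminated is 3, so (1,1) = 3.

5,3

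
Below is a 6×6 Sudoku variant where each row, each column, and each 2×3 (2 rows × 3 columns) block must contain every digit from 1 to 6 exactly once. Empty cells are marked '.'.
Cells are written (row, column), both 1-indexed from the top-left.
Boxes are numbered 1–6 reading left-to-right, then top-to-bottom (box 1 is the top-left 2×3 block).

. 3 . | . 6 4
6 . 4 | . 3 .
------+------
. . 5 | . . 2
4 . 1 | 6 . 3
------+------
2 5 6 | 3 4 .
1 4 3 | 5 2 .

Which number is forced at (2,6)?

Cell (2,6) itself could take any of {1, 5} by direct elimination.
Consider where 5 can go in row 2.
(2,2) is out (column 2 already has a 5).
(2,4) is out (column 4 already has a 5).
So the only cell in row 2 that can hold 5 is (2,6).
Therefore (2,6) = 5.

5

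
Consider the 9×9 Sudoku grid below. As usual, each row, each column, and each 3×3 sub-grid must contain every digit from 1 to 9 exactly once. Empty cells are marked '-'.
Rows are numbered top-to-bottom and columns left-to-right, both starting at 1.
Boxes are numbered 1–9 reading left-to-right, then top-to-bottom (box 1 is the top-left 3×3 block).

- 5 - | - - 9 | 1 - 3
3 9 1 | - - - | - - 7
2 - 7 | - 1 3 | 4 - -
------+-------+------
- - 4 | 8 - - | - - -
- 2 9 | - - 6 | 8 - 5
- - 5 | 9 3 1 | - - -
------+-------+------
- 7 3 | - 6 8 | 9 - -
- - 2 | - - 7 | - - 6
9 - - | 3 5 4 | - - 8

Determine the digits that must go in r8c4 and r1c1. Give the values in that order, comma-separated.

For r8c4:
  Row 8 already contains {2, 6, 7}.
  Column 4 already contains {3, 8, 9}.
  Its 3×3 block (box 8) already contains {3, 4, 5, 6, 7, 8}.
  The only value from 1–9 not eliminated is 1, so r8c4 = 1.
For r1c1:
  Consider where 4 can go in box 1.
  r1c3 is out (column 3 already has a 4).
  r3c2 is out (row 3 already has a 4).
  So the only cell in box 1 that can hold 4 is r1c1.
  So r1c1 = 4.

1,4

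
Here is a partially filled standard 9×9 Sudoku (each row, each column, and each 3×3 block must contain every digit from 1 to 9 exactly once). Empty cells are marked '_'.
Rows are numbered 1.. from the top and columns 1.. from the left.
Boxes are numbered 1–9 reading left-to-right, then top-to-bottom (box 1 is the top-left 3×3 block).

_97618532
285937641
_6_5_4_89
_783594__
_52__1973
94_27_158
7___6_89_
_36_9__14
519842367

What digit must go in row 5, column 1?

6

Row 5 already contains {1, 2, 3, 5, 7, 9}.
Column 1 already contains {2, 5, 7, 9}.
Its 3×3 block (box 4) already contains {2, 4, 5, 7, 8, 9}.
The only value from 1–9 not eliminated is 6, so row 5, column 1 = 6.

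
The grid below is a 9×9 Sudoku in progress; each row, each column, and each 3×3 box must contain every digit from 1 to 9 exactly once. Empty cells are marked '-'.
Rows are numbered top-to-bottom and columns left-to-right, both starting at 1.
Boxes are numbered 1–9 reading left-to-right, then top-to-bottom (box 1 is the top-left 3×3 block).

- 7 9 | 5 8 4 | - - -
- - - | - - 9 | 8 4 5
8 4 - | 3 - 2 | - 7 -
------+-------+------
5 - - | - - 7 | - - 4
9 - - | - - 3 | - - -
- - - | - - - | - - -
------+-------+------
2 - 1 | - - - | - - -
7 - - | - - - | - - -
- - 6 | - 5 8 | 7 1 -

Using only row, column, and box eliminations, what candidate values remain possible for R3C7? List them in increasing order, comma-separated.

Row 3 already contains {2, 3, 4, 7, 8}.
Column 7 already contains {7, 8}.
Its 3×3 block (box 3) already contains {4, 5, 7, 8}.
Removing those from 1–9 leaves {1, 6, 9} as the candidates for R3C7.

1,6,9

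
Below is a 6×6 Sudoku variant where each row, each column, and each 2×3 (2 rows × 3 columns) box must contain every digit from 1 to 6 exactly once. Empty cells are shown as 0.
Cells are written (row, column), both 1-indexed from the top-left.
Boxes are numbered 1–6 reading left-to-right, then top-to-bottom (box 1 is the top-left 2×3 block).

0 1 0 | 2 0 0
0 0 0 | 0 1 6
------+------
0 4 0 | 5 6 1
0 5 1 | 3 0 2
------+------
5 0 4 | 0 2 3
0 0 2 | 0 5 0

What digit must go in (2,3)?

Cell (2,3) itself could take any of {3, 5} by direct elimination.
Consider where 5 can go in row 2.
(2,1) is out (column 1 already has a 5).
(2,2) is out (column 2 already has a 5).
(2,4) is out (column 4 already has a 5).
So the only cell in row 2 that can hold 5 is (2,3).
Therefore (2,3) = 5.

5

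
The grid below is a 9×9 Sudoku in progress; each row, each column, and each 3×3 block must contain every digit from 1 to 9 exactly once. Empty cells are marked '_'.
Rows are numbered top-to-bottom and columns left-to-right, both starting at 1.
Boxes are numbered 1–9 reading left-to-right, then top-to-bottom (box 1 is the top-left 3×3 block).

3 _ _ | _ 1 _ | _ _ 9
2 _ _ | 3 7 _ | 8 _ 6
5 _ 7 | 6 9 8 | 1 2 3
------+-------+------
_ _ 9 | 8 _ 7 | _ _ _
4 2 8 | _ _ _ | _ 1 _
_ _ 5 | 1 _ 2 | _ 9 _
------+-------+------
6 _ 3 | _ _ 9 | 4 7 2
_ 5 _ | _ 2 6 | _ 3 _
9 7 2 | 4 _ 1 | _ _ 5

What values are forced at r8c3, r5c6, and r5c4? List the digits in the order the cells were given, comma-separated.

For r8c3:
  Consider where 4 can go in box 7.
  r7c2 is out (row 7 already has a 4).
  r8c1 is out (column 1 already has a 4).
  So the only cell in box 7 that can hold 4 is r8c3.
  So r8c3 = 4.
For r5c6:
  Consider where 3 can go in column 6.
  r1c6 is out (row 1 already has a 3).
  r2c6 is out (row 2 already has a 3).
  So the only cell in column 6 that can hold 3 is r5c6.
  So r5c6 = 3.
For r5c4:
  Consider where 9 can go in box 5.
  r4c5 is out (row 4 already has a 9).
  r5c5 is out (column 5 already has a 9).
  r5c6 is out (column 6 already has a 9).
  r6c5 is out (row 6 already has a 9).
  So the only cell in box 5 that can hold 9 is r5c4.
  So r5c4 = 9.

4,3,9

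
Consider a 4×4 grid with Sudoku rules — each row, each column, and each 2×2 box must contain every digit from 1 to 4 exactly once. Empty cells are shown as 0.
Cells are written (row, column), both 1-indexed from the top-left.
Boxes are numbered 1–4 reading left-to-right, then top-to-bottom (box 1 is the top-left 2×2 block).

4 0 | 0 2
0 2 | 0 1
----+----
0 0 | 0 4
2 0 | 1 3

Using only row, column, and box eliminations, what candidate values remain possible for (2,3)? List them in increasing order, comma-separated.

Row 2 already contains {1, 2}.
Column 3 already contains {1}.
Its 2×2 block (box 2) already contains {1, 2}.
Removing those from 1–4 leaves {3, 4} as the candidates for (2,3).

3,4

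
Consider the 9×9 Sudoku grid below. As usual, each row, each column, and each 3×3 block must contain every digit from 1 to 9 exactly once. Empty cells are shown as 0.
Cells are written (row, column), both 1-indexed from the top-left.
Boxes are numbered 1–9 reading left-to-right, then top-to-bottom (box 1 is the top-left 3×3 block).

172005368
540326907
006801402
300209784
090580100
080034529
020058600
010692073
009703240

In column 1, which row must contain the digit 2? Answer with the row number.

5

Consider where 2 can go in column 1.
(3,1) is out (row 3 already has a 2).
(6,1) is out (row 6 already has a 2).
(7,1) is out (row 7 already has a 2).
(8,1) is out (row 8 already has a 2).
(9,1) is out (row 9 already has a 2).
So the only cell in column 1 that can hold 2 is (5,1).
That is row 5.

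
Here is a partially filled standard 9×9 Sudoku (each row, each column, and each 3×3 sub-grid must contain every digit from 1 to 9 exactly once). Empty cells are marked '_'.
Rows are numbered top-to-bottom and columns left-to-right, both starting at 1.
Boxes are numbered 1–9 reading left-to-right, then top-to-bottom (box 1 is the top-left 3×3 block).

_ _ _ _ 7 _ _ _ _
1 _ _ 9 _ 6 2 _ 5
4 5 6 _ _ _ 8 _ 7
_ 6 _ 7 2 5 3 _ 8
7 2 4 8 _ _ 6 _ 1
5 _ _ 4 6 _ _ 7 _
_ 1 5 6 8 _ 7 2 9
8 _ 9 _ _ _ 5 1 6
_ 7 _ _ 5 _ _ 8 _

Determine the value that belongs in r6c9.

2

Row 6 already contains {4, 5, 6, 7}.
Column 9 already contains {1, 5, 6, 7, 8, 9}.
Its 3×3 block (box 6) already contains {1, 3, 6, 7, 8}.
The only value from 1–9 not eliminated is 2, so r6c9 = 2.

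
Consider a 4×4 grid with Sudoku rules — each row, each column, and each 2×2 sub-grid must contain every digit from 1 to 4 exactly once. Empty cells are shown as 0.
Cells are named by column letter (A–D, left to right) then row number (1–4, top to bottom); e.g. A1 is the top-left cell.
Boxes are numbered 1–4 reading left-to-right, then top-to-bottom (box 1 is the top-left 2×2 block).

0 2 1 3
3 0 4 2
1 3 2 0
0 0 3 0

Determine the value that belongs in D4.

1

Cell D4 itself could take any of {1, 4} by direct elimination.
Consider where 1 can go in row 4.
A4 is out (column A already has a 1).
B4 is out (box 3 already has a 1).
So the only cell in row 4 that can hold 1 is D4.
Therefore D4 = 1.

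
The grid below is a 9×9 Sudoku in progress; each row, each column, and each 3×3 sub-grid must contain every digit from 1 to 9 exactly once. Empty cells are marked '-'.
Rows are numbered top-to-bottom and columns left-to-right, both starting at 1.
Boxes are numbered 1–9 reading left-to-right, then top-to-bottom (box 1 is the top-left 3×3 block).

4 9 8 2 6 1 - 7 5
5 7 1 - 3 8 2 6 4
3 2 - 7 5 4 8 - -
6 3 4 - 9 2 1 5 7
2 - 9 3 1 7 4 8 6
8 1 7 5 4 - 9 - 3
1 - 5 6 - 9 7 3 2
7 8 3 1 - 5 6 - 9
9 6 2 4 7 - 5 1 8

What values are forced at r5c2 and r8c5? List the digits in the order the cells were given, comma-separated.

For r5c2:
  Row 5 already contains {1, 2, 3, 4, 6, 7, 8, 9}.
  Column 2 already contains {1, 2, 3, 6, 7, 8, 9}.
  Its 3×3 block (box 4) already contains {1, 2, 3, 4, 6, 7, 8, 9}.
  The only value from 1–9 not eliminated is 5, so r5c2 = 5.
For r8c5:
  Row 8 already contains {1, 3, 5, 6, 7, 8, 9}.
  Column 5 already contains {1, 3, 4, 5, 6, 7, 9}.
  Its 3×3 block (box 8) already contains {1, 4, 5, 6, 7, 9}.
  The only value from 1–9 not eliminated is 2, so r8c5 = 2.

5,2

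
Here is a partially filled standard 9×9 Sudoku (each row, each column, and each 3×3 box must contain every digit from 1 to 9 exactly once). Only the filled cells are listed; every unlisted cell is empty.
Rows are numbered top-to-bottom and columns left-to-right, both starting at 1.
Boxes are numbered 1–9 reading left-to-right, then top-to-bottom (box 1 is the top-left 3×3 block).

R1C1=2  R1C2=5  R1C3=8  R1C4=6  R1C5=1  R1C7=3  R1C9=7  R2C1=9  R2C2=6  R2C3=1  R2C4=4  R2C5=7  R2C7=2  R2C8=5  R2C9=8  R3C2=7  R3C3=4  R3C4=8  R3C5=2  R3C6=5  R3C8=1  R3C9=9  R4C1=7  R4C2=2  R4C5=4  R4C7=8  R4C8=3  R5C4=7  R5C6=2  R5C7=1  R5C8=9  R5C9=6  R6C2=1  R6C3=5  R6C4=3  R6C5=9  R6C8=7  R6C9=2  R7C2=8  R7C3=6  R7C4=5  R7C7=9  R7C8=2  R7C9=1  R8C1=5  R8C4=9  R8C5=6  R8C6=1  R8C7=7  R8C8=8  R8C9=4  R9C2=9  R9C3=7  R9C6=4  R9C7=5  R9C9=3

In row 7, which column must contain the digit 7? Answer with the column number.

6

Consider where 7 can go in row 7.
R7C1 is out (column 1 already has a 7).
R7C5 is out (column 5 already has a 7).
So the only cell in row 7 that can hold 7 is R7C6.
That is column 6.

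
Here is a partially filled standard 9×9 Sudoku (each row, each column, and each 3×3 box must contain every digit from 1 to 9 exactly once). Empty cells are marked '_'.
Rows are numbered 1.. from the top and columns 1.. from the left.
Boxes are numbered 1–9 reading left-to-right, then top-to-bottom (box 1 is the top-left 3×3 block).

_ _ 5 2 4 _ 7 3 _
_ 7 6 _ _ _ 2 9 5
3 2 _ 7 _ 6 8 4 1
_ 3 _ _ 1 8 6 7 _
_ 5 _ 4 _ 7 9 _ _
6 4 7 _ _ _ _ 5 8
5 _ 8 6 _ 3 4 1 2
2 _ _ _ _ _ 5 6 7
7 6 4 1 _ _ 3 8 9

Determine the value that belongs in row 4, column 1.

9

Row 4 already contains {1, 3, 6, 7, 8}.
Column 1 already contains {2, 3, 5, 6, 7}.
Its 3×3 block (box 4) already contains {3, 4, 5, 6, 7}.
The only value from 1–9 not eliminated is 9, so row 4, column 1 = 9.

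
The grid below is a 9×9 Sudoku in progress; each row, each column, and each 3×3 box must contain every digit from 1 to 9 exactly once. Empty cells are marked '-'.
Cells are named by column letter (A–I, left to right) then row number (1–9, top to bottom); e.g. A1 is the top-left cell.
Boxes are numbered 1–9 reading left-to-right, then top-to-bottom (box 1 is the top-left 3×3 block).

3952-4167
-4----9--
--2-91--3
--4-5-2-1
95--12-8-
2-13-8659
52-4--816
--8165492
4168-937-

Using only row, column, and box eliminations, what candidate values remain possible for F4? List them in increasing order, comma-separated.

6,7

Row 4 already contains {1, 2, 4, 5}.
Column F already contains {1, 2, 4, 5, 8, 9}.
Its 3×3 block (box 5) already contains {1, 2, 3, 5, 8}.
Removing those from 1–9 leaves {6, 7} as the candidates for F4.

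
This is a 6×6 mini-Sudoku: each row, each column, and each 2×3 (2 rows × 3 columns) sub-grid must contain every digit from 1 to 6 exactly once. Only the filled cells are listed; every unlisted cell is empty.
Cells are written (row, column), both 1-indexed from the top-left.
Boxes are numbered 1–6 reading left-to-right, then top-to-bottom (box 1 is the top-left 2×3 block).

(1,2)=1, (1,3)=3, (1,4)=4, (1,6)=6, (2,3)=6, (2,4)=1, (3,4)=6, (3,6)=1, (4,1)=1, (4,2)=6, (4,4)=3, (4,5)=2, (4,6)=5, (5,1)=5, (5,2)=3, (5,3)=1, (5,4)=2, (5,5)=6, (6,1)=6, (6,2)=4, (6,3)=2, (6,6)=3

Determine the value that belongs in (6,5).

1

Cell (6,5) itself could take any of {1, 5} by direct elimination.
Consider where 1 can go in box 6.
(5,6) is out (row 5 already has a 1).
(6,4) is out (column 4 already has a 1).
So the only cell in box 6 that can hold 1 is (6,5).
Therefore (6,5) = 1.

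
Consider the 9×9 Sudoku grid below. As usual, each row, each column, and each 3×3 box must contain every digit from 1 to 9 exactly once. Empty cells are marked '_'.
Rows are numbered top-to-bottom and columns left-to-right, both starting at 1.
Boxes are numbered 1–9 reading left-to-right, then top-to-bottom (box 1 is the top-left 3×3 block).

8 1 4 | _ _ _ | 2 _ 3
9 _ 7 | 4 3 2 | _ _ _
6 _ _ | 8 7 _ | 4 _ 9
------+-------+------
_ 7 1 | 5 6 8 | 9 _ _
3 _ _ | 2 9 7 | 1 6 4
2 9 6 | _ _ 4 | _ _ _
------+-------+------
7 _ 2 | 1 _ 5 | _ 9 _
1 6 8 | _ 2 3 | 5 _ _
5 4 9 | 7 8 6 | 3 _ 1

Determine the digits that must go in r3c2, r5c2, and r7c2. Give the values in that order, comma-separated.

For r3c2:
  Consider where 2 can go in column 2.
  r2c2 is out (row 2 already has a 2).
  r5c2 is out (row 5 already has a 2).
  r7c2 is out (row 7 already has a 2).
  So the only cell in column 2 that can hold 2 is r3c2.
  So r3c2 = 2.
For r5c2:
  Consider where 8 can go in column 2.
  r2c2 is out (box 1 already has a 8).
  r3c2 is out (row 3 already has a 8).
  r7c2 is out (box 7 already has a 8).
  So the only cell in column 2 that can hold 8 is r5c2.
  So r5c2 = 8.
For r7c2:
  Row 7 already contains {1, 2, 5, 7, 9}.
  Column 2 already contains {1, 4, 6, 7, 9}.
  Its 3×3 block (box 7) already contains {1, 2, 4, 5, 6, 7, 8, 9}.
  The only value from 1–9 not eliminated is 3, so r7c2 = 3.

2,8,3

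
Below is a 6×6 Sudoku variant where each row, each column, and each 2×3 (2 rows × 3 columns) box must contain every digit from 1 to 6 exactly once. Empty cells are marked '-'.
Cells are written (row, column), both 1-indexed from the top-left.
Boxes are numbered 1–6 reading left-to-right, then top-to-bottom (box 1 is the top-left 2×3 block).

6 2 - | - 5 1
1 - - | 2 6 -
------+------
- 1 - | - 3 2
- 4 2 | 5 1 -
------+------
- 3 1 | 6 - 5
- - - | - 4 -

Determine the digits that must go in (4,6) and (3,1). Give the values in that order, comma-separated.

For (4,6):
  Row 4 already contains {1, 2, 4, 5}.
  Column 6 already contains {1, 2, 5}.
  Its 2×3 block (box 4) already contains {1, 2, 3, 5}.
  The only value from 1–6 not eliminated is 6, so (4,6) = 6.
For (3,1):
  Row 3 already contains {1, 2, 3}.
  Column 1 already contains {1, 6}.
  Its 2×3 block (box 3) already contains {1, 2, 4}.
  The only value from 1–6 not eliminated is 5, so (3,1) = 5.

6,5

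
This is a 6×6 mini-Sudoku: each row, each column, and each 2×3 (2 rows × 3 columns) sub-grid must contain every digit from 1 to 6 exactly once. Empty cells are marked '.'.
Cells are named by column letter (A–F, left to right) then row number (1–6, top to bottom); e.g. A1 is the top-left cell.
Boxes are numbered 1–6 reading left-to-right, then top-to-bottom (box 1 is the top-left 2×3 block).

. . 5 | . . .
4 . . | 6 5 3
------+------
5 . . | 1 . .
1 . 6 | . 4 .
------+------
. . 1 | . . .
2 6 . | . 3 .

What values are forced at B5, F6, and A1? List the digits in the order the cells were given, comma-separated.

5,1,6

For B5:
  Consider where 5 can go in box 5.
  A5 is out (column A already has a 5).
  C6 is out (column C already has a 5).
  So the only cell in box 5 that can hold 5 is B5.
  So B5 = 5.
For F6:
  Consider where 1 can go in row 6.
  C6 is out (column C already has a 1).
  D6 is out (column D already has a 1).
  So the only cell in row 6 that can hold 1 is F6.
  So F6 = 1.
For A1:
  Consider where 6 can go in column A.
  A5 is out (box 5 already has a 6).
  So the only cell in column A that can hold 6 is A1.
  So A1 = 6.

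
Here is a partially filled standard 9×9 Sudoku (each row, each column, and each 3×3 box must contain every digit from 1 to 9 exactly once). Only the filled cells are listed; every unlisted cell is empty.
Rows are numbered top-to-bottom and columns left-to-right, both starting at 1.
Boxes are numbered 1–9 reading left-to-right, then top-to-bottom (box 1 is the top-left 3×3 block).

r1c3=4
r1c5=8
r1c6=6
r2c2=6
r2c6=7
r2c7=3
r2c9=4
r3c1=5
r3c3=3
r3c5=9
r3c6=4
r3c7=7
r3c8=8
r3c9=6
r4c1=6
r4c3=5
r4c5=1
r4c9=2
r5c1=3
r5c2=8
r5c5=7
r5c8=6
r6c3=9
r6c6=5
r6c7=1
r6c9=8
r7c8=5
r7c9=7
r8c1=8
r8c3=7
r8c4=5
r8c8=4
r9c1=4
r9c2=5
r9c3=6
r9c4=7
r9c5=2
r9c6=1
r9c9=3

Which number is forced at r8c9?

1

Cell r8c9 itself could take any of {1, 9} by direct elimination.
Consider where 1 can go in box 9.
r7c7 is out (column 7 already has a 1).
r8c7 is out (column 7 already has a 1).
r9c7 is out (row 9 already has a 1).
r9c8 is out (row 9 already has a 1).
So the only cell in box 9 that can hold 1 is r8c9.
Therefore r8c9 = 1.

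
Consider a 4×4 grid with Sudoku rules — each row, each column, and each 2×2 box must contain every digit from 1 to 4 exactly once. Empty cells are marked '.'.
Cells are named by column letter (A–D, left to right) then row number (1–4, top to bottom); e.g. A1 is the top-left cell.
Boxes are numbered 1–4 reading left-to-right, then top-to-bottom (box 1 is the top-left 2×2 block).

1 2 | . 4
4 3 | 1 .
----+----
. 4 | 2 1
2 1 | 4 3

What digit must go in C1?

Row 1 already contains {1, 2, 4}.
Column C already contains {1, 2, 4}.
Its 2×2 block (box 2) already contains {1, 4}.
The only value from 1–4 not eliminated is 3, so C1 = 3.

3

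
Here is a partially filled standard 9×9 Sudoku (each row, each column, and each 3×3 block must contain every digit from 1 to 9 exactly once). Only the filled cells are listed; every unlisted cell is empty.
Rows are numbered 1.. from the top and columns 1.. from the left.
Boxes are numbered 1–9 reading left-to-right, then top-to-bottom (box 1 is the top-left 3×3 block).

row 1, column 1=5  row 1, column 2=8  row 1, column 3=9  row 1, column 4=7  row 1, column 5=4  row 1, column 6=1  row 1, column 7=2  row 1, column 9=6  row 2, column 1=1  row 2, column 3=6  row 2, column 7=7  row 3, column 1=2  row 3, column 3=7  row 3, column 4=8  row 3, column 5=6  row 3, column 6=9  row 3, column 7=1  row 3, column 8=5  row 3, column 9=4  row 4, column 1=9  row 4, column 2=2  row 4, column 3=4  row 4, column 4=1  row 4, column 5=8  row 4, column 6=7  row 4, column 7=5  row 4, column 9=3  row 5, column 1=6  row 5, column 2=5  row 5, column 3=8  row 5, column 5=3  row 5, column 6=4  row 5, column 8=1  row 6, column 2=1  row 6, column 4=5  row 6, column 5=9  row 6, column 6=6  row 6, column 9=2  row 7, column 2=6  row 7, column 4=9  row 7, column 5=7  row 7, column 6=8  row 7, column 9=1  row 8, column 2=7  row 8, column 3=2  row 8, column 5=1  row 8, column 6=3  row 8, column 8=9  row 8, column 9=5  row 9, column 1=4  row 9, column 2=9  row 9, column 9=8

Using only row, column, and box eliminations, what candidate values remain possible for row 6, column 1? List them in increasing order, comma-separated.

3,7

Row 6 already contains {1, 2, 5, 6, 9}.
Column 1 already contains {1, 2, 4, 5, 6, 9}.
Its 3×3 block (box 4) already contains {1, 2, 4, 5, 6, 8, 9}.
Removing those from 1–9 leaves {3, 7} as the candidates for row 6, column 1.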